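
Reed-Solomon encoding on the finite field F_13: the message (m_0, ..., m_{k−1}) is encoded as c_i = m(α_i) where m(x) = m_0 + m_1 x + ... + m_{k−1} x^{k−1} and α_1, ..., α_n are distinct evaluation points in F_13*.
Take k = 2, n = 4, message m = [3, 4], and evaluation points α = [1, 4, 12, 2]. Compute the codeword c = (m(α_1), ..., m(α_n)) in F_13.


c = [7, 6, 12, 11]

Message polynomial: m(x) = 3 + 4·x (mod 13).
For each evaluation point α_i, compute m(α_i) mod 13:
  α_1 = 1: Horner steps 4 → 7, so m(1) = 7.
  α_2 = 4: Horner steps 4 → 6, so m(4) = 6.
  α_3 = 12: Horner steps 4 → 12, so m(12) = 12.
  α_4 = 2: Horner steps 4 → 11, so m(2) = 11.
Codeword c = [7, 6, 12, 11] ∈ F_13^4.


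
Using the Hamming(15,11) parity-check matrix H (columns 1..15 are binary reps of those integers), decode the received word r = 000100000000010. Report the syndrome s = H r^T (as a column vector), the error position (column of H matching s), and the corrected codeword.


s = (1, 0, 1, 0)^T, error position = 10, corrected codeword c = 000100000100010

Compute s = H r^T mod 2 one row at a time:
  s_1 = 0 + 0 + 0 + 0 + 0 + 0 + 1 + 0 = 1 ≡ 1 (mod 2).
  s_2 = 1 + 0 + 0 + 0 + 0 + 0 + 1 + 0 = 2 ≡ 0 (mod 2).
  s_3 = 0 + 0 + 0 + 0 + 0 + 0 + 1 + 0 = 1 ≡ 1 (mod 2).
  s_4 = 0 + 0 + 0 + 0 + 0 + 0 + 0 + 0 = 0 ≡ 0 (mod 2).
s = (1, 0, 1, 0)^T — this equals column 10 of H (binary 1010), so error is at position 10.
Correct: flip bit 10 of r = 000100000000010 to get c = 000100000100010.


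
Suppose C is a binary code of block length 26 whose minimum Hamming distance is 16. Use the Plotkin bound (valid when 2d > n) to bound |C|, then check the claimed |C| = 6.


Plotkin bound M ≤ 4; given |C| = 6 > bound (violated).

Check applicability: 2d = 32, n = 26.
2d − n = 6 > 0, so Plotkin applies.
Compute d/(2d−n) = 16/6 ≈ 2.6667.
⌊d/(2d−n)⌋ = 2.
Plotkin bound: M ≤ 2·2 = 4.
Given |C| = 6, check: VIOLATED.
This |C| is above the Plotkin bound, so no binary code with n = 26, d = 16 and 6 codewords exists.


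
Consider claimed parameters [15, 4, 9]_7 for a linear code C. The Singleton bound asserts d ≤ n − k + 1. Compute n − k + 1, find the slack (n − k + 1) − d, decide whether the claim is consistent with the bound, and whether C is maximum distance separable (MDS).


Singleton RHS = n − k + 1 = 12, slack = 3, bound satisfied, not MDS.

Singleton bound: d ≤ n − k + 1.
Here n = 15, k = 4, so n − k + 1 = 12.
Given d = 9, check d ≤ 12: YES.
Slack = (n − k + 1) − d = 3.
The code is NOT MDS (slack = 3 > 0).
Description: the claimed parameters are [15, 4, 9]_7; such a code would be non-MDS.


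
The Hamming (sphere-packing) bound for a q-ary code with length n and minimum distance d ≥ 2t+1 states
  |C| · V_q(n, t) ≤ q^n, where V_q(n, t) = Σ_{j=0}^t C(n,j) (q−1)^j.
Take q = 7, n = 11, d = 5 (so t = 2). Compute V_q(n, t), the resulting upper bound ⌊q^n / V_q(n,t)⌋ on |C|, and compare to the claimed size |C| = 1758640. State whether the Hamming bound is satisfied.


V_q(n, t) = 2047, q^n = 1977326743, Hamming bound = 965963, |C| = 1758640 > bound (violated).

Step 1: Compute V_q(n, t) = Σ_{j=0}^2 C(n, j) (q−1)^j.
  j = 0: C(11,0)·(6)^0 = 1·1 = 1.
  j = 1: C(11,1)·(6)^1 = 11·6 = 66.
  j = 2: C(11,2)·(6)^2 = 55·36 = 1980.
  V_q(n, t) = 1 + 66 + 1980 = 2047.
Step 2: q^n = 7^11 = 1977326743.
Step 3: Hamming bound ⌊q^n / V_q(n,t)⌋ = ⌊1977326743/2047⌋ = 965963.
Step 4: Compare |C| = 1758640 to 965963: violated.
The claimed |C| lies above the Hamming bound, so no 7-ary code of length 11 with d ≥ 5 can have 1758640 codewords.


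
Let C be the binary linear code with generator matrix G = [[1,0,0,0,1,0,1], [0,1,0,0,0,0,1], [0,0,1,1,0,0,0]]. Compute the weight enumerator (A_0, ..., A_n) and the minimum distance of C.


Weight distribution: A_0 = 1, A_2 = 2, A_3 = 2, A_4 = 1, A_5 = 2. Minimum distance d = 2.

Enumerate all 2^3 = 8 messages m ∈ F_2^3.
For each, compute codeword c = mG in F_2^7, then tally its weight.
  m = 000 → c = 0000000, weight = 0.
  m = 100 → c = 1000101, weight = 3.
  m = 010 → c = 0100001, weight = 2.
  m = 110 → c = 1100100, weight = 3.
  m = 001 → c = 0011000, weight = 2.
  m = 101 → c = 1011101, weight = 5.
  m = 011 → c = 0111001, weight = 4.
  m = 111 → c = 1111100, weight = 5.
Tally weights:
  weight 0: 1 codewords.
  weight 2: 2 codewords.
  weight 3: 2 codewords.
  weight 4: 1 codewords.
  weight 5: 2 codewords.
Minimum distance d = smallest w > 0 with A_w > 0 = 2.
Sanity: Σ A_w = 8 = 2^3 = 8 ✓.


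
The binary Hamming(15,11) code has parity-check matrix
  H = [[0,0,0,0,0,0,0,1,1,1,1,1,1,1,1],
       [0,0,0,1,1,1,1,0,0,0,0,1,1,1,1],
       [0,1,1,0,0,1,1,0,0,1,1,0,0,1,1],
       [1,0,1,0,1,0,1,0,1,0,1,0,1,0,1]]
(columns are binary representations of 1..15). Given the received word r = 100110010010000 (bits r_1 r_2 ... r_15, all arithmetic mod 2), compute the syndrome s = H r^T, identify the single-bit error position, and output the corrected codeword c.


s = (0, 0, 1, 1)^T, error position = 3, corrected codeword c = 101110010010000

Compute s = H r^T mod 2 one row at a time:
  s_1 = 1 + 0 + 0 + 1 + 0 + 0 + 0 + 0 = 2 ≡ 0 (mod 2).
  s_2 = 1 + 1 + 0 + 0 + 0 + 0 + 0 + 0 = 2 ≡ 0 (mod 2).
  s_3 = 0 + 0 + 0 + 0 + 0 + 1 + 0 + 0 = 1 ≡ 1 (mod 2).
  s_4 = 1 + 0 + 1 + 0 + 0 + 1 + 0 + 0 = 3 ≡ 1 (mod 2).
s = (0, 0, 1, 1)^T — this equals column 3 of H (binary 0011), so error is at position 3.
Correct: flip bit 3 of r = 100110010010000 to get c = 101110010010000.


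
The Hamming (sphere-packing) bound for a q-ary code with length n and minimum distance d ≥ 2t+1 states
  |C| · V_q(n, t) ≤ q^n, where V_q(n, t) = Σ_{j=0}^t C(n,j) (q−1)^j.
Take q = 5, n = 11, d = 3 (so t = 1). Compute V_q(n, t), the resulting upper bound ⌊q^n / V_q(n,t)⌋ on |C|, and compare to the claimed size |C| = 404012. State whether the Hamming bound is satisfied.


V_q(n, t) = 45, q^n = 48828125, Hamming bound = 1085069, |C| = 404012 ≤ bound (satisfied).

Step 1: Compute V_q(n, t) = Σ_{j=0}^1 C(n, j) (q−1)^j.
  j = 0: C(11,0)·(4)^0 = 1·1 = 1.
  j = 1: C(11,1)·(4)^1 = 11·4 = 44.
  V_q(n, t) = 1 + 44 = 45.
Step 2: q^n = 5^11 = 48828125.
Step 3: Hamming bound ⌊q^n / V_q(n,t)⌋ = ⌊48828125/45⌋ = 1085069.
Step 4: Compare |C| = 404012 to 1085069: satisfied.
The claimed |C| lies below the Hamming bound.


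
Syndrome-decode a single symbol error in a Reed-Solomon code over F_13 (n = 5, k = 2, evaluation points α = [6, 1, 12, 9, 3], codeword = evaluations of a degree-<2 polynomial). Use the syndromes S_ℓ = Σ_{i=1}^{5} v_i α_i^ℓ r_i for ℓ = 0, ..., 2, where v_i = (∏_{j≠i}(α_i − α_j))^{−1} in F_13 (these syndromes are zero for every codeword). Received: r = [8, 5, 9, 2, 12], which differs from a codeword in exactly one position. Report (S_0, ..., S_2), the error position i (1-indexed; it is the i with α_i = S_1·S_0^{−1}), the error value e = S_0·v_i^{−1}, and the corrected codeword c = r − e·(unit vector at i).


S = (11, 7, 8), error at position 5, error magnitude e = 11, c = [8, 5, 9, 2, 1].

Step 1: column multipliers v_i = (∏_{j≠i}(α_i − α_j))^{−1} mod 13.
  i = 1 (α = 6): (6−1)(6−12)(6−9)(6−3) = 5·(−6)·(−3)·3 = 270 ≡ 10, so v_1 = 10^{−1} = 4 (mod 13).
  i = 2 (α = 1): (1−6)(1−12)(1−9)(1−3) = (−5)·(−11)·(−8)·(−2) = 880 ≡ 9, so v_2 = 9^{−1} = 3 (mod 13).
  i = 3 (α = 12): (12−6)(12−1)(12−9)(12−3) = 6·11·3·9 = 1782 ≡ 1, so v_3 = 1^{−1} = 1 (mod 13).
  i = 4 (α = 9): (9−6)(9−1)(9−12)(9−3) = 3·8·(−3)·6 = −432 ≡ 10, so v_4 = 10^{−1} = 4 (mod 13).
  i = 5 (α = 3): (3−6)(3−1)(3−12)(3−9) = (−3)·2·(−9)·(−6) = −324 ≡ 1, so v_5 = 1^{−1} = 1 (mod 13).
  v = [4, 3, 1, 4, 1].
Step 2: syndromes of r = [8, 5, 9, 2, 12] (all sums mod 13).
  S_0 = Σ v_i r_i = 4·8 + 3·5 + 1·9 + 4·2 + 1·12 = 76 ≡ 11.
  S_1 = Σ v_i α_i r_i = 4·6·8 + 3·1·5 + 1·12·9 + 4·9·2 + 1·3·12 = 423 ≡ 7.
  α_i^2 mod 13 = [10, 1, 1, 3, 9].
  S_2 = Σ v_i α_i^2 r_i = 4·10·8 + 3·1·5 + 1·1·9 + 4·3·2 + 1·9·12 = 476 ≡ 8.
  S = (11, 7, 8) ≠ 0, so r is not a codeword (an error is present).
Step 3: locate the error. For a single error e at position i, S_ℓ = v_i·e·α_i^ℓ, so α_err = S_1/S_0.
  S_0^{−1} = 11^{−1} = 6 (mod 13), so α_err = 7·6 = 42 ≡ 3 = α_5. Error position i = 5.
  Consistency check: S_2/S_1 = 8·2 = 16 ≡ 3 = α_err ✓ (single-error assumption holds).
Step 4: error magnitude e = S_0/v_5 = S_0·∏_{j≠5}(α_5 − α_j) = 11·1 = 11 ≡ 11 (mod 13).
Step 5: correct position 5: c_5 = r_5 − e = 12 − 11 ≡ 1 (mod 13). Hence c = [8, 5, 9, 2, 1].
  Check: interpolating c through the α_i gives m(x) = 7 + 11·x (degree < 2) with m(α_i) = c_i for every i, so c is indeed a codeword.


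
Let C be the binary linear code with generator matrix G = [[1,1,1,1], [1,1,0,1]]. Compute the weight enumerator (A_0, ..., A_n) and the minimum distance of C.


Weight distribution: A_0 = 1, A_1 = 1, A_3 = 1, A_4 = 1. Minimum distance d = 1.

Enumerate all 2^2 = 4 messages m ∈ F_2^2.
For each, compute codeword c = mG in F_2^4, then tally its weight.
  m = 00 → c = 0000, weight = 0.
  m = 10 → c = 1111, weight = 4.
  m = 01 → c = 1101, weight = 3.
  m = 11 → c = 0010, weight = 1.
Tally weights:
  weight 0: 1 codewords.
  weight 1: 1 codewords.
  weight 3: 1 codewords.
  weight 4: 1 codewords.
Minimum distance d = smallest w > 0 with A_w > 0 = 1.
Sanity: Σ A_w = 4 = 2^2 = 4 ✓.


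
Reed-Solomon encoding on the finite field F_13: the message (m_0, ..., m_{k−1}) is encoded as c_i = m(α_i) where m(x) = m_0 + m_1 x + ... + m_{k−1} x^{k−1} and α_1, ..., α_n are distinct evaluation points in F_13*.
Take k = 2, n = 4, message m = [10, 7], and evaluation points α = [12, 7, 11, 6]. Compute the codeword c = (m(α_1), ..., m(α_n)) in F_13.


c = [3, 7, 9, 0]

Message polynomial: m(x) = 10 + 7·x (mod 13).
For each evaluation point α_i, compute m(α_i) mod 13:
  α_1 = 12: Horner steps 7 → 3, so m(12) = 3.
  α_2 = 7: Horner steps 7 → 7, so m(7) = 7.
  α_3 = 11: Horner steps 7 → 9, so m(11) = 9.
  α_4 = 6: Horner steps 7 → 0, so m(6) = 0.
Codeword c = [3, 7, 9, 0] ∈ F_13^4.


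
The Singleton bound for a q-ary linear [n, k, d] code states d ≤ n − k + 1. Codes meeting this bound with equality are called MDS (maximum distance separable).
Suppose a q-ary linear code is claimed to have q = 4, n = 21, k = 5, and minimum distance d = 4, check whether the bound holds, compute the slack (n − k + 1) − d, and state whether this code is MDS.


Singleton RHS = n − k + 1 = 17, slack = 13, bound satisfied, not MDS.

Singleton bound: d ≤ n − k + 1.
Here n = 21, k = 5, so n − k + 1 = 17.
Given d = 4, check d ≤ 17: YES.
Slack = (n − k + 1) − d = 13.
The code is NOT MDS (slack = 13 > 0).
Description: the claimed parameters are [21, 5, 4]_4; such a code would be non-MDS.


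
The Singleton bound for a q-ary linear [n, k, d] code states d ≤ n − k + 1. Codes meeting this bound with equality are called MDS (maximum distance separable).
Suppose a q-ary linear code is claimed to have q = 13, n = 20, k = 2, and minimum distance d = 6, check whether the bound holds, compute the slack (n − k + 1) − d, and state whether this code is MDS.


Singleton RHS = n − k + 1 = 19, slack = 13, bound satisfied, not MDS.

Singleton bound: d ≤ n − k + 1.
Here n = 20, k = 2, so n − k + 1 = 19.
Given d = 6, check d ≤ 19: YES.
Slack = (n − k + 1) − d = 13.
The code is NOT MDS (slack = 13 > 0).
Description: the claimed parameters are [20, 2, 6]_13; such a code would be non-MDS.


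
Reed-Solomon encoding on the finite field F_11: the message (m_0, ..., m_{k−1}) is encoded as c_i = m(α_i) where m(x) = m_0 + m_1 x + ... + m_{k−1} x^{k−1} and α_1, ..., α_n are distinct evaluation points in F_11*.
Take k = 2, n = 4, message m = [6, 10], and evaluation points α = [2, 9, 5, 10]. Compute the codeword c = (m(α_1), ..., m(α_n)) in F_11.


c = [4, 8, 1, 7]

Message polynomial: m(x) = 6 + 10·x (mod 11).
For each evaluation point α_i, compute m(α_i) mod 11:
  α_1 = 2: Horner steps 10 → 4, so m(2) = 4.
  α_2 = 9: Horner steps 10 → 8, so m(9) = 8.
  α_3 = 5: Horner steps 10 → 1, so m(5) = 1.
  α_4 = 10: Horner steps 10 → 7, so m(10) = 7.
Codeword c = [4, 8, 1, 7] ∈ F_11^4.


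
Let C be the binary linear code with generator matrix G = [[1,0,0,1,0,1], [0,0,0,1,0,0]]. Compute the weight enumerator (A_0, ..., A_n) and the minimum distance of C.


Weight distribution: A_0 = 1, A_1 = 1, A_2 = 1, A_3 = 1. Minimum distance d = 1.

Enumerate all 2^2 = 4 messages m ∈ F_2^2.
For each, compute codeword c = mG in F_2^6, then tally its weight.
  m = 00 → c = 000000, weight = 0.
  m = 10 → c = 100101, weight = 3.
  m = 01 → c = 000100, weight = 1.
  m = 11 → c = 100001, weight = 2.
Tally weights:
  weight 0: 1 codewords.
  weight 1: 1 codewords.
  weight 2: 1 codewords.
  weight 3: 1 codewords.
Minimum distance d = smallest w > 0 with A_w > 0 = 1.
Sanity: Σ A_w = 4 = 2^2 = 4 ✓.


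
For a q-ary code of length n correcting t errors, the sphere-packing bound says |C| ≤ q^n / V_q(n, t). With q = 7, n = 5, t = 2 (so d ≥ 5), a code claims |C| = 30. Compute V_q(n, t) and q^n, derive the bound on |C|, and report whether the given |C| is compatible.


V_q(n, t) = 391, q^n = 16807, Hamming bound = 42, |C| = 30 ≤ bound (satisfied).

Step 1: Compute V_q(n, t) = Σ_{j=0}^2 C(n, j) (q−1)^j.
  j = 0: C(5,0)·(6)^0 = 1·1 = 1.
  j = 1: C(5,1)·(6)^1 = 5·6 = 30.
  j = 2: C(5,2)·(6)^2 = 10·36 = 360.
  V_q(n, t) = 1 + 30 + 360 = 391.
Step 2: q^n = 7^5 = 16807.
Step 3: Hamming bound ⌊q^n / V_q(n,t)⌋ = ⌊16807/391⌋ = 42.
Step 4: Compare |C| = 30 to 42: satisfied.
The claimed |C| lies below the Hamming bound.


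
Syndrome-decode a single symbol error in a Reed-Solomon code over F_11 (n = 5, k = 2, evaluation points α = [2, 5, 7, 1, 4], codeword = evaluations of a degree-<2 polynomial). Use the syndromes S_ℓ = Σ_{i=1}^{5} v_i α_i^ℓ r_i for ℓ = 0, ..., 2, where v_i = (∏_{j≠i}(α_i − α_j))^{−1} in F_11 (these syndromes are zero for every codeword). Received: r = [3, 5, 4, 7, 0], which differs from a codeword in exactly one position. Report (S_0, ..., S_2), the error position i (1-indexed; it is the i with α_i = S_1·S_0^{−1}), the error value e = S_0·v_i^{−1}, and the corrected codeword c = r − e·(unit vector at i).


S = (8, 5, 10), error at position 1, error magnitude e = 2, c = [1, 5, 4, 7, 0].

Step 1: column multipliers v_i = (∏_{j≠i}(α_i − α_j))^{−1} mod 11.
  i = 1 (α = 2): (2−5)(2−7)(2−1)(2−4) = (−3)·(−5)·1·(−2) = −30 ≡ 3, so v_1 = 3^{−1} = 4 (mod 11).
  i = 2 (α = 5): (5−2)(5−7)(5−1)(5−4) = 3·(−2)·4·1 = −24 ≡ 9, so v_2 = 9^{−1} = 5 (mod 11).
  i = 3 (α = 7): (7−2)(7−5)(7−1)(7−4) = 5·2·6·3 = 180 ≡ 4, so v_3 = 4^{−1} = 3 (mod 11).
  i = 4 (α = 1): (1−2)(1−5)(1−7)(1−4) = (−1)·(−4)·(−6)·(−3) = 72 ≡ 6, so v_4 = 6^{−1} = 2 (mod 11).
  i = 5 (α = 4): (4−2)(4−5)(4−7)(4−1) = 2·(−1)·(−3)·3 = 18 ≡ 7, so v_5 = 7^{−1} = 8 (mod 11).
  v = [4, 5, 3, 2, 8].
Step 2: syndromes of r = [3, 5, 4, 7, 0] (all sums mod 11).
  S_0 = Σ v_i r_i = 4·3 + 5·5 + 3·4 + 2·7 + 8·0 = 63 ≡ 8.
  S_1 = Σ v_i α_i r_i = 4·2·3 + 5·5·5 + 3·7·4 + 2·1·7 + 8·4·0 = 247 ≡ 5.
  α_i^2 mod 11 = [4, 3, 5, 1, 5].
  S_2 = Σ v_i α_i^2 r_i = 4·4·3 + 5·3·5 + 3·5·4 + 2·1·7 + 8·5·0 = 197 ≡ 10.
  S = (8, 5, 10) ≠ 0, so r is not a codeword (an error is present).
Step 3: locate the error. For a single error e at position i, S_ℓ = v_i·e·α_i^ℓ, so α_err = S_1/S_0.
  S_0^{−1} = 8^{−1} = 7 (mod 11), so α_err = 5·7 = 35 ≡ 2 = α_1. Error position i = 1.
  Consistency check: S_2/S_1 = 10·9 = 90 ≡ 2 = α_err ✓ (single-error assumption holds).
Step 4: error magnitude e = S_0/v_1 = S_0·∏_{j≠1}(α_1 − α_j) = 8·3 = 24 ≡ 2 (mod 11).
Step 5: correct position 1: c_1 = r_1 − e = 3 − 2 ≡ 1 (mod 11). Hence c = [1, 5, 4, 7, 0].
  Check: interpolating c through the α_i gives m(x) = 2 + 5·x (degree < 2) with m(α_i) = c_i for every i, so c is indeed a codeword.


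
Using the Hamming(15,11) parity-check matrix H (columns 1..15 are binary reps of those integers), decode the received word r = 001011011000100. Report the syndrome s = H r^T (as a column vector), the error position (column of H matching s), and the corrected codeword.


s = (1, 1, 0, 0)^T, error position = 12, corrected codeword c = 001011011001100

Compute s = H r^T mod 2 one row at a time:
  s_1 = 1 + 1 + 0 + 0 + 0 + 1 + 0 + 0 = 3 ≡ 1 (mod 2).
  s_2 = 0 + 1 + 1 + 0 + 0 + 1 + 0 + 0 = 3 ≡ 1 (mod 2).
  s_3 = 0 + 1 + 1 + 0 + 0 + 0 + 0 + 0 = 2 ≡ 0 (mod 2).
  s_4 = 0 + 1 + 1 + 0 + 1 + 0 + 1 + 0 = 4 ≡ 0 (mod 2).
s = (1, 1, 0, 0)^T — this equals column 12 of H (binary 1100), so error is at position 12.
Correct: flip bit 12 of r = 001011011000100 to get c = 001011011001100.


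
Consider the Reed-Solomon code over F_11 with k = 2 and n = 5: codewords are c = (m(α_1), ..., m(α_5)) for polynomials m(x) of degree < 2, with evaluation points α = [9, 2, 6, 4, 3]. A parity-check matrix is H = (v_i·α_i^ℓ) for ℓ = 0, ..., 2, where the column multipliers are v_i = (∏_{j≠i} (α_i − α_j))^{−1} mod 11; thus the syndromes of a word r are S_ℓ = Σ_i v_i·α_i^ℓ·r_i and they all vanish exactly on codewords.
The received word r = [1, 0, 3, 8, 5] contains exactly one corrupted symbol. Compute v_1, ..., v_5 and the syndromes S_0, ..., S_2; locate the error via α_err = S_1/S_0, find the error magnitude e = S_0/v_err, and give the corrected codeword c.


S = (9, 7, 3), error at position 2, error magnitude e = 9, c = [1, 2, 3, 8, 5].

Step 1: column multipliers v_i = (∏_{j≠i}(α_i − α_j))^{−1} mod 11.
  i = 1 (α = 9): (9−2)(9−6)(9−4)(9−3) = 7·3·5·6 = 630 ≡ 3, so v_1 = 3^{−1} = 4 (mod 11).
  i = 2 (α = 2): (2−9)(2−6)(2−4)(2−3) = (−7)·(−4)·(−2)·(−1) = 56 ≡ 1, so v_2 = 1^{−1} = 1 (mod 11).
  i = 3 (α = 6): (6−9)(6−2)(6−4)(6−3) = (−3)·4·2·3 = −72 ≡ 5, so v_3 = 5^{−1} = 9 (mod 11).
  i = 4 (α = 4): (4−9)(4−2)(4−6)(4−3) = (−5)·2·(−2)·1 = 20 ≡ 9, so v_4 = 9^{−1} = 5 (mod 11).
  i = 5 (α = 3): (3−9)(3−2)(3−6)(3−4) = (−6)·1·(−3)·(−1) = −18 ≡ 4, so v_5 = 4^{−1} = 3 (mod 11).
  v = [4, 1, 9, 5, 3].
Step 2: syndromes of r = [1, 0, 3, 8, 5] (all sums mod 11).
  S_0 = Σ v_i r_i = 4·1 + 1·0 + 9·3 + 5·8 + 3·5 = 86 ≡ 9.
  S_1 = Σ v_i α_i r_i = 4·9·1 + 1·2·0 + 9·6·3 + 5·4·8 + 3·3·5 = 403 ≡ 7.
  α_i^2 mod 11 = [4, 4, 3, 5, 9].
  S_2 = Σ v_i α_i^2 r_i = 4·4·1 + 1·4·0 + 9·3·3 + 5·5·8 + 3·9·5 = 432 ≡ 3.
  S = (9, 7, 3) ≠ 0, so r is not a codeword (an error is present).
Step 3: locate the error. For a single error e at position i, S_ℓ = v_i·e·α_i^ℓ, so α_err = S_1/S_0.
  S_0^{−1} = 9^{−1} = 5 (mod 11), so α_err = 7·5 = 35 ≡ 2 = α_2. Error position i = 2.
  Consistency check: S_2/S_1 = 3·8 = 24 ≡ 2 = α_err ✓ (single-error assumption holds).
Step 4: error magnitude e = S_0/v_2 = S_0·∏_{j≠2}(α_2 − α_j) = 9·1 = 9 ≡ 9 (mod 11).
Step 5: correct position 2: c_2 = r_2 − e = 0 − 9 ≡ 2 (mod 11). Hence c = [1, 2, 3, 8, 5].
  Check: interpolating c through the α_i gives m(x) = 7 + 3·x (degree < 2) with m(α_i) = c_i for every i, so c is indeed a codeword.


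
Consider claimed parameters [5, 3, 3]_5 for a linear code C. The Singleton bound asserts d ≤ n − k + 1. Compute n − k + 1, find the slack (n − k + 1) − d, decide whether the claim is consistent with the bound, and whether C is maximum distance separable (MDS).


Singleton RHS = n − k + 1 = 3, slack = 0, bound satisfied, MDS.

Singleton bound: d ≤ n − k + 1.
Here n = 5, k = 3, so n − k + 1 = 3.
Given d = 3, check d ≤ 3: YES.
Slack = (n − k + 1) − d = 0.
The code is MDS (slack = 0).
Description: the claimed parameters are [5, 3, 3]_5; such a code would be MDS (meets Singleton bound).


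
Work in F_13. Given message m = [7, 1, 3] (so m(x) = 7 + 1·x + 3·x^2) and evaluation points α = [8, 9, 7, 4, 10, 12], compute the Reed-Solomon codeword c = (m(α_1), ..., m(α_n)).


c = [12, 12, 5, 7, 5, 9]

Message polynomial: m(x) = 7 + 1·x + 3·x^2 (mod 13).
For each evaluation point α_i, compute m(α_i) mod 13:
  α_1 = 8: Horner steps 3 → 12 → 12, so m(8) = 12.
  α_2 = 9: Horner steps 3 → 2 → 12, so m(9) = 12.
  α_3 = 7: Horner steps 3 → 9 → 5, so m(7) = 5.
  α_4 = 4: Horner steps 3 → 0 → 7, so m(4) = 7.
  α_5 = 10: Horner steps 3 → 5 → 5, so m(10) = 5.
  α_6 = 12: Horner steps 3 → 11 → 9, so m(12) = 9.
Codeword c = [12, 12, 5, 7, 5, 9] ∈ F_13^6.


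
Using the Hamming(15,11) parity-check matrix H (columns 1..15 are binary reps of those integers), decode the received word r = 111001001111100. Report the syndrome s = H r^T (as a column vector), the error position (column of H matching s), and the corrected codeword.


s = (1, 1, 1, 1)^T, error position = 15, corrected codeword c = 111001001111101

Compute s = H r^T mod 2 one row at a time:
  s_1 = 0 + 1 + 1 + 1 + 1 + 1 + 0 + 0 = 5 ≡ 1 (mod 2).
  s_2 = 0 + 0 + 1 + 0 + 1 + 1 + 0 + 0 = 3 ≡ 1 (mod 2).
  s_3 = 1 + 1 + 1 + 0 + 1 + 1 + 0 + 0 = 5 ≡ 1 (mod 2).
  s_4 = 1 + 1 + 0 + 0 + 1 + 1 + 1 + 0 = 5 ≡ 1 (mod 2).
s = (1, 1, 1, 1)^T — this equals column 15 of H (binary 1111), so error is at position 15.
Correct: flip bit 15 of r = 111001001111100 to get c = 111001001111101.


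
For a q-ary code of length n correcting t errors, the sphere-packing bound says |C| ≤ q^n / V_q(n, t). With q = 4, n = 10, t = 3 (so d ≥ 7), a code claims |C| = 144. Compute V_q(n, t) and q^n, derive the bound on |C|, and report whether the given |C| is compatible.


V_q(n, t) = 3676, q^n = 1048576, Hamming bound = 285, |C| = 144 ≤ bound (satisfied).

Step 1: Compute V_q(n, t) = Σ_{j=0}^3 C(n, j) (q−1)^j.
  j = 0: C(10,0)·(3)^0 = 1·1 = 1.
  j = 1: C(10,1)·(3)^1 = 10·3 = 30.
  j = 2: C(10,2)·(3)^2 = 45·9 = 405.
  j = 3: C(10,3)·(3)^3 = 120·27 = 3240.
  V_q(n, t) = 1 + 30 + 405 + 3240 = 3676.
Step 2: q^n = 4^10 = 1048576.
Step 3: Hamming bound ⌊q^n / V_q(n,t)⌋ = ⌊1048576/3676⌋ = 285.
Step 4: Compare |C| = 144 to 285: satisfied.
The claimed |C| lies below the Hamming bound.


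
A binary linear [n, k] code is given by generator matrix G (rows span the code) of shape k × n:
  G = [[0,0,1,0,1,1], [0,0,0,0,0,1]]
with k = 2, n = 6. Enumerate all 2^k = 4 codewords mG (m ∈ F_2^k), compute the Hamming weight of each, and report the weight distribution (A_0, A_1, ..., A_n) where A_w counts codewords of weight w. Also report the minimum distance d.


Weight distribution: A_0 = 1, A_1 = 1, A_2 = 1, A_3 = 1. Minimum distance d = 1.

Enumerate all 2^2 = 4 messages m ∈ F_2^2.
For each, compute codeword c = mG in F_2^6, then tally its weight.
  m = 00 → c = 000000, weight = 0.
  m = 10 → c = 001011, weight = 3.
  m = 01 → c = 000001, weight = 1.
  m = 11 → c = 001010, weight = 2.
Tally weights:
  weight 0: 1 codewords.
  weight 1: 1 codewords.
  weight 2: 1 codewords.
  weight 3: 1 codewords.
Minimum distance d = smallest w > 0 with A_w > 0 = 1.
Sanity: Σ A_w = 4 = 2^2 = 4 ✓.


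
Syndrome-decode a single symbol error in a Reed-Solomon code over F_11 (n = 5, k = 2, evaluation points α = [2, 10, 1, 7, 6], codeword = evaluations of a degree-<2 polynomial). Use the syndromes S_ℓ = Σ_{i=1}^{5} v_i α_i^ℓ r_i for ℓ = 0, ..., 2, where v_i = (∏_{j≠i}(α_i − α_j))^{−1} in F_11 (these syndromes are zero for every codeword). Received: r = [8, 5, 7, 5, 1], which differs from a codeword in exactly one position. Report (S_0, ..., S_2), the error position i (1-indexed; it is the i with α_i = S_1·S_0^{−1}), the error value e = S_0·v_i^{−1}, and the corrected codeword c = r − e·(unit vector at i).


S = (4, 6, 9), error at position 4, error magnitude e = 3, c = [8, 5, 7, 2, 1].

Step 1: column multipliers v_i = (∏_{j≠i}(α_i − α_j))^{−1} mod 11.
  i = 1 (α = 2): (2−10)(2−1)(2−7)(2−6) = (−8)·1·(−5)·(−4) = −160 ≡ 5, so v_1 = 5^{−1} = 9 (mod 11).
  i = 2 (α = 10): (10−2)(10−1)(10−7)(10−6) = 8·9·3·4 = 864 ≡ 6, so v_2 = 6^{−1} = 2 (mod 11).
  i = 3 (α = 1): (1−2)(1−10)(1−7)(1−6) = (−1)·(−9)·(−6)·(−5) = 270 ≡ 6, so v_3 = 6^{−1} = 2 (mod 11).
  i = 4 (α = 7): (7−2)(7−10)(7−1)(7−6) = 5·(−3)·6·1 = −90 ≡ 9, so v_4 = 9^{−1} = 5 (mod 11).
  i = 5 (α = 6): (6−2)(6−10)(6−1)(6−7) = 4·(−4)·5·(−1) = 80 ≡ 3, so v_5 = 3^{−1} = 4 (mod 11).
  v = [9, 2, 2, 5, 4].
Step 2: syndromes of r = [8, 5, 7, 5, 1] (all sums mod 11).
  S_0 = Σ v_i r_i = 9·8 + 2·5 + 2·7 + 5·5 + 4·1 = 125 ≡ 4.
  S_1 = Σ v_i α_i r_i = 9·2·8 + 2·10·5 + 2·1·7 + 5·7·5 + 4·6·1 = 457 ≡ 6.
  α_i^2 mod 11 = [4, 1, 1, 5, 3].
  S_2 = Σ v_i α_i^2 r_i = 9·4·8 + 2·1·5 + 2·1·7 + 5·5·5 + 4·3·1 = 449 ≡ 9.
  S = (4, 6, 9) ≠ 0, so r is not a codeword (an error is present).
Step 3: locate the error. For a single error e at position i, S_ℓ = v_i·e·α_i^ℓ, so α_err = S_1/S_0.
  S_0^{−1} = 4^{−1} = 3 (mod 11), so α_err = 6·3 = 18 ≡ 7 = α_4. Error position i = 4.
  Consistency check: S_2/S_1 = 9·2 = 18 ≡ 7 = α_err ✓ (single-error assumption holds).
Step 4: error magnitude e = S_0/v_4 = S_0·∏_{j≠4}(α_4 − α_j) = 4·9 = 36 ≡ 3 (mod 11).
Step 5: correct position 4: c_4 = r_4 − e = 5 − 3 ≡ 2 (mod 11). Hence c = [8, 5, 7, 2, 1].
  Check: interpolating c through the α_i gives m(x) = 6 + 1·x (degree < 2) with m(α_i) = c_i for every i, so c is indeed a codeword.


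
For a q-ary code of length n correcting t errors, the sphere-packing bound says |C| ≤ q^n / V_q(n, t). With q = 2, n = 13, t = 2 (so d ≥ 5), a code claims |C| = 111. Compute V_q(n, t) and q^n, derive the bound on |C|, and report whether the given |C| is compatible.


V_q(n, t) = 92, q^n = 8192, Hamming bound = 89, |C| = 111 > bound (violated).

Step 1: Compute V_q(n, t) = Σ_{j=0}^2 C(n, j) (q−1)^j.
  j = 0: C(13,0)·(1)^0 = 1·1 = 1.
  j = 1: C(13,1)·(1)^1 = 13·1 = 13.
  j = 2: C(13,2)·(1)^2 = 78·1 = 78.
  V_q(n, t) = 1 + 13 + 78 = 92.
Step 2: q^n = 2^13 = 8192.
Step 3: Hamming bound ⌊q^n / V_q(n,t)⌋ = ⌊8192/92⌋ = 89.
Step 4: Compare |C| = 111 to 89: violated.
The claimed |C| lies above the Hamming bound, so no 2-ary code of length 13 with d ≥ 5 can have 111 codewords.


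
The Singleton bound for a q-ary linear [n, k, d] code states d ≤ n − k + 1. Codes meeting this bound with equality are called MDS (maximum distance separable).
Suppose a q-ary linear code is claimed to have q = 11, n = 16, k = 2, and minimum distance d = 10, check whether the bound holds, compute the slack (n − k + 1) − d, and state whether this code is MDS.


Singleton RHS = n − k + 1 = 15, slack = 5, bound satisfied, not MDS.

Singleton bound: d ≤ n − k + 1.
Here n = 16, k = 2, so n − k + 1 = 15.
Given d = 10, check d ≤ 15: YES.
Slack = (n − k + 1) − d = 5.
The code is NOT MDS (slack = 5 > 0).
Description: the claimed parameters are [16, 2, 10]_11; such a code would be non-MDS.


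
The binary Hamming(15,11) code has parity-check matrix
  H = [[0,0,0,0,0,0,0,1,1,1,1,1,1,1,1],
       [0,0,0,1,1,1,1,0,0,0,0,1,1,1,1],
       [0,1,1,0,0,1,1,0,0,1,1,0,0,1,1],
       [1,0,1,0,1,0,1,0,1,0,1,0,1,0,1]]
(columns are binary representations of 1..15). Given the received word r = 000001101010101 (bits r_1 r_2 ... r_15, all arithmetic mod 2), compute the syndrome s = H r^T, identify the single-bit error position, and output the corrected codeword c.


s = (0, 0, 0, 1)^T, error position = 1, corrected codeword c = 100001101010101

Compute s = H r^T mod 2 one row at a time:
  s_1 = 0 + 1 + 0 + 1 + 0 + 1 + 0 + 1 = 4 ≡ 0 (mod 2).
  s_2 = 0 + 0 + 1 + 1 + 0 + 1 + 0 + 1 = 4 ≡ 0 (mod 2).
  s_3 = 0 + 0 + 1 + 1 + 0 + 1 + 0 + 1 = 4 ≡ 0 (mod 2).
  s_4 = 0 + 0 + 0 + 1 + 1 + 1 + 1 + 1 = 5 ≡ 1 (mod 2).
s = (0, 0, 0, 1)^T — this equals column 1 of H (binary 0001), so error is at position 1.
Correct: flip bit 1 of r = 000001101010101 to get c = 100001101010101.


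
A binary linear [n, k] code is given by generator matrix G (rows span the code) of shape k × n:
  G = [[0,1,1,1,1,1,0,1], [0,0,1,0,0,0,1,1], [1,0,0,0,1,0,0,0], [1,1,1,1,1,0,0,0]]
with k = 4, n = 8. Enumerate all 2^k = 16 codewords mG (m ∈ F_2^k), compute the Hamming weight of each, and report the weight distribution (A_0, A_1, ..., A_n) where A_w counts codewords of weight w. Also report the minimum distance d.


Weight distribution: A_0 = 1, A_2 = 1, A_3 = 4, A_4 = 3, A_5 = 4, A_6 = 3. Minimum distance d = 2.

Enumerate all 2^4 = 16 messages m ∈ F_2^4.
For each, compute codeword c = mG in F_2^8, then tally its weight.
  m = 0000 → c = 00000000, weight = 0.
  m = 1000 → c = 01111101, weight = 6.
  m = 0100 → c = 00100011, weight = 3.
  m = 1100 → c = 01011110, weight = 5.
  m = 0010 → c = 10001000, weight = 2.
  m = 1010 → c = 11110101, weight = 6.
  m = 0110 → c = 10101011, weight = 5.
  m = 1110 → c = 11010110, weight = 5.
  m = 0001 → c = 11111000, weight = 5.
  m = 1001 → c = 10000101, weight = 3.
  m = 0101 → c = 11011011, weight = 6.
  m = 1101 → c = 10100110, weight = 4.
  m = 0011 → c = 01110000, weight = 3.
  m = 1011 → c = 00001101, weight = 3.
  m = 0111 → c = 01010011, weight = 4.
  m = 1111 → c = 00101110, weight = 4.
Tally weights:
  weight 0: 1 codewords.
  weight 2: 1 codewords.
  weight 3: 4 codewords.
  weight 4: 3 codewords.
  weight 5: 4 codewords.
  weight 6: 3 codewords.
Minimum distance d = smallest w > 0 with A_w > 0 = 2.
Sanity: Σ A_w = 16 = 2^4 = 16 ✓.


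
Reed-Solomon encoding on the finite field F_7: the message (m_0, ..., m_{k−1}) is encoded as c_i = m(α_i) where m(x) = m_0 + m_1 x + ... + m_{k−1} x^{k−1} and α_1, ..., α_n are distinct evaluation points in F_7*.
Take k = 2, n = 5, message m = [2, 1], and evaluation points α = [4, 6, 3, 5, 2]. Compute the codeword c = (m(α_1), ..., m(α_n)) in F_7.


c = [6, 1, 5, 0, 4]

Message polynomial: m(x) = 2 + 1·x (mod 7).
For each evaluation point α_i, compute m(α_i) mod 7:
  α_1 = 4: Horner steps 1 → 6, so m(4) = 6.
  α_2 = 6: Horner steps 1 → 1, so m(6) = 1.
  α_3 = 3: Horner steps 1 → 5, so m(3) = 5.
  α_4 = 5: Horner steps 1 → 0, so m(5) = 0.
  α_5 = 2: Horner steps 1 → 4, so m(2) = 4.
Codeword c = [6, 1, 5, 0, 4] ∈ F_7^5.


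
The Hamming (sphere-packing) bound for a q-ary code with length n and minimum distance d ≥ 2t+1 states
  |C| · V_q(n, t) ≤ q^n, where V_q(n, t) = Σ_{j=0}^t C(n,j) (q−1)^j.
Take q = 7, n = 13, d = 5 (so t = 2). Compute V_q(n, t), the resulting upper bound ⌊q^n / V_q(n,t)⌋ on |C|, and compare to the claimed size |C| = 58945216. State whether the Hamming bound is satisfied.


V_q(n, t) = 2887, q^n = 96889010407, Hamming bound = 33560446, |C| = 58945216 > bound (violated).

Step 1: Compute V_q(n, t) = Σ_{j=0}^2 C(n, j) (q−1)^j.
  j = 0: C(13,0)·(6)^0 = 1·1 = 1.
  j = 1: C(13,1)·(6)^1 = 13·6 = 78.
  j = 2: C(13,2)·(6)^2 = 78·36 = 2808.
  V_q(n, t) = 1 + 78 + 2808 = 2887.
Step 2: q^n = 7^13 = 96889010407.
Step 3: Hamming bound ⌊q^n / V_q(n,t)⌋ = ⌊96889010407/2887⌋ = 33560446.
Step 4: Compare |C| = 58945216 to 33560446: violated.
The claimed |C| lies above the Hamming bound, so no 7-ary code of length 13 with d ≥ 5 can have 58945216 codewords.


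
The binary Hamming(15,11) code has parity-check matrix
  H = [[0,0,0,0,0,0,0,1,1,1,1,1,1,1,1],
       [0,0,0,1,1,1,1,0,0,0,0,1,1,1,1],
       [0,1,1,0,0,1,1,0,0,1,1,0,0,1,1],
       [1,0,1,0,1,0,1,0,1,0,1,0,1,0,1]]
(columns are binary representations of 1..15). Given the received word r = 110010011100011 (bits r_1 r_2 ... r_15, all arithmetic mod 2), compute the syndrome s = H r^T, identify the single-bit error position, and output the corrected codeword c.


s = (1, 1, 0, 0)^T, error position = 12, corrected codeword c = 110010011101011

Compute s = H r^T mod 2 one row at a time:
  s_1 = 1 + 1 + 1 + 0 + 0 + 0 + 1 + 1 = 5 ≡ 1 (mod 2).
  s_2 = 0 + 1 + 0 + 0 + 0 + 0 + 1 + 1 = 3 ≡ 1 (mod 2).
  s_3 = 1 + 0 + 0 + 0 + 1 + 0 + 1 + 1 = 4 ≡ 0 (mod 2).
  s_4 = 1 + 0 + 1 + 0 + 1 + 0 + 0 + 1 = 4 ≡ 0 (mod 2).
s = (1, 1, 0, 0)^T — this equals column 12 of H (binary 1100), so error is at position 12.
Correct: flip bit 12 of r = 110010011100011 to get c = 110010011101011.


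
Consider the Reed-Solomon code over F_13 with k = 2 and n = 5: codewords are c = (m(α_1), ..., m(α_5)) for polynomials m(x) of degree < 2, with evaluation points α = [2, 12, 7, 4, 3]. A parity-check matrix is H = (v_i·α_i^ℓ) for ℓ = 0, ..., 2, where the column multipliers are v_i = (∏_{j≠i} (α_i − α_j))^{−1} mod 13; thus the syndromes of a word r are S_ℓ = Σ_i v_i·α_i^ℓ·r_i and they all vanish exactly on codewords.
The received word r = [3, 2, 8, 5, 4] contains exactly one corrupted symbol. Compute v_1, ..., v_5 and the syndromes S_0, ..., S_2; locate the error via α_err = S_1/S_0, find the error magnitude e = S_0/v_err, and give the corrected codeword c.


S = (11, 2, 11), error at position 2, error magnitude e = 2, c = [3, 0, 8, 5, 4].

Step 1: column multipliers v_i = (∏_{j≠i}(α_i − α_j))^{−1} mod 13.
  i = 1 (α = 2): (2−12)(2−7)(2−4)(2−3) = (−10)·(−5)·(−2)·(−1) = 100 ≡ 9, so v_1 = 9^{−1} = 3 (mod 13).
  i = 2 (α = 12): (12−2)(12−7)(12−4)(12−3) = 10·5·8·9 = 3600 ≡ 12, so v_2 = 12^{−1} = 12 (mod 13).
  i = 3 (α = 7): (7−2)(7−12)(7−4)(7−3) = 5·(−5)·3·4 = −300 ≡ 12, so v_3 = 12^{−1} = 12 (mod 13).
  i = 4 (α = 4): (4−2)(4−12)(4−7)(4−3) = 2·(−8)·(−3)·1 = 48 ≡ 9, so v_4 = 9^{−1} = 3 (mod 13).
  i = 5 (α = 3): (3−2)(3−12)(3−7)(3−4) = 1·(−9)·(−4)·(−1) = −36 ≡ 3, so v_5 = 3^{−1} = 9 (mod 13).
  v = [3, 12, 12, 3, 9].
Step 2: syndromes of r = [3, 2, 8, 5, 4] (all sums mod 13).
  S_0 = Σ v_i r_i = 3·3 + 12·2 + 12·8 + 3·5 + 9·4 = 180 ≡ 11.
  S_1 = Σ v_i α_i r_i = 3·2·3 + 12·12·2 + 12·7·8 + 3·4·5 + 9·3·4 = 1146 ≡ 2.
  α_i^2 mod 13 = [4, 1, 10, 3, 9].
  S_2 = Σ v_i α_i^2 r_i = 3·4·3 + 12·1·2 + 12·10·8 + 3·3·5 + 9·9·4 = 1389 ≡ 11.
  S = (11, 2, 11) ≠ 0, so r is not a codeword (an error is present).
Step 3: locate the error. For a single error e at position i, S_ℓ = v_i·e·α_i^ℓ, so α_err = S_1/S_0.
  S_0^{−1} = 11^{−1} = 6 (mod 13), so α_err = 2·6 = 12 ≡ 12 = α_2. Error position i = 2.
  Consistency check: S_2/S_1 = 11·7 = 77 ≡ 12 = α_err ✓ (single-error assumption holds).
Step 4: error magnitude e = S_0/v_2 = S_0·∏_{j≠2}(α_2 − α_j) = 11·12 = 132 ≡ 2 (mod 13).
Step 5: correct position 2: c_2 = r_2 − e = 2 − 2 ≡ 0 (mod 13). Hence c = [3, 0, 8, 5, 4].
  Check: interpolating c through the α_i gives m(x) = 1 + 1·x (degree < 2) with m(α_i) = c_i for every i, so c is indeed a codeword.


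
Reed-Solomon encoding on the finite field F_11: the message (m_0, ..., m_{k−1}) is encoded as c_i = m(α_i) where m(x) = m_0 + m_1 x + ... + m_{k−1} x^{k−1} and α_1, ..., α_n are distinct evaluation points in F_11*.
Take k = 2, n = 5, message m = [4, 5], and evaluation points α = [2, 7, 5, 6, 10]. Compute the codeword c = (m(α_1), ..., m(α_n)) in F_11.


c = [3, 6, 7, 1, 10]

Message polynomial: m(x) = 4 + 5·x (mod 11).
For each evaluation point α_i, compute m(α_i) mod 11:
  α_1 = 2: Horner steps 5 → 3, so m(2) = 3.
  α_2 = 7: Horner steps 5 → 6, so m(7) = 6.
  α_3 = 5: Horner steps 5 → 7, so m(5) = 7.
  α_4 = 6: Horner steps 5 → 1, so m(6) = 1.
  α_5 = 10: Horner steps 5 → 10, so m(10) = 10.
Codeword c = [3, 6, 7, 1, 10] ∈ F_11^5.


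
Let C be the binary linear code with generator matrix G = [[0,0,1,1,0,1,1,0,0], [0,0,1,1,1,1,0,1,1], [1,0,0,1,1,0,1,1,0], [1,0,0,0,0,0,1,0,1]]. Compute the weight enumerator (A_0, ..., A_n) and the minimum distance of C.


Weight distribution: A_0 = 1, A_2 = 2, A_3 = 3, A_4 = 3, A_5 = 4, A_6 = 2, A_7 = 1. Minimum distance d = 2.

Enumerate all 2^4 = 16 messages m ∈ F_2^4.
For each, compute codeword c = mG in F_2^9, then tally its weight.
  m = 0000 → c = 000000000, weight = 0.
  m = 1000 → c = 001101100, weight = 4.
  m = 0100 → c = 001111011, weight = 6.
  m = 1100 → c = 000010111, weight = 4.
  m = 0010 → c = 100110110, weight = 5.
  m = 1010 → c = 101011010, weight = 5.
  m = 0110 → c = 101001101, weight = 5.
  m = 1110 → c = 100100001, weight = 3.
  m = 0001 → c = 100000101, weight = 3.
  m = 1001 → c = 101101001, weight = 5.
  m = 0101 → c = 101111110, weight = 7.
  m = 1101 → c = 100010010, weight = 3.
  m = 0011 → c = 000110011, weight = 4.
  m = 1011 → c = 001011111, weight = 6.
  m = 0111 → c = 001001000, weight = 2.
  m = 1111 → c = 000100100, weight = 2.
Tally weights:
  weight 0: 1 codewords.
  weight 2: 2 codewords.
  weight 3: 3 codewords.
  weight 4: 3 codewords.
  weight 5: 4 codewords.
  weight 6: 2 codewords.
  weight 7: 1 codewords.
Minimum distance d = smallest w > 0 with A_w > 0 = 2.
Sanity: Σ A_w = 16 = 2^4 = 16 ✓.


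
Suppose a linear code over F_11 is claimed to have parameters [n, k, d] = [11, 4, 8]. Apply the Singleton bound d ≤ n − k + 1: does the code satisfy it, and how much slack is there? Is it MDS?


Singleton RHS = n − k + 1 = 8, slack = 0, bound satisfied, MDS.

Singleton bound: d ≤ n − k + 1.
Here n = 11, k = 4, so n − k + 1 = 8.
Given d = 8, check d ≤ 8: YES.
Slack = (n − k + 1) − d = 0.
The code is MDS (slack = 0).
Description: the claimed parameters are [11, 4, 8]_11; such a code would be MDS (meets Singleton bound).


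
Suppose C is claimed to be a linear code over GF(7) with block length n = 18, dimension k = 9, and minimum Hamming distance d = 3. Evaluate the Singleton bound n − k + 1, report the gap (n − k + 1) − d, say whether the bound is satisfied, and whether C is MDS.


Singleton RHS = n − k + 1 = 10, slack = 7, bound satisfied, not MDS.

Singleton bound: d ≤ n − k + 1.
Here n = 18, k = 9, so n − k + 1 = 10.
Given d = 3, check d ≤ 10: YES.
Slack = (n − k + 1) − d = 7.
The code is NOT MDS (slack = 7 > 0).
Description: the claimed parameters are [18, 9, 3]_7; such a code would be non-MDS.


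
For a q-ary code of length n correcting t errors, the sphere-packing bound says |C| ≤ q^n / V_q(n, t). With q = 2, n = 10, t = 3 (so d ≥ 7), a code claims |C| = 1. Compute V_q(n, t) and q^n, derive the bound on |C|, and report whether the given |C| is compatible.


V_q(n, t) = 176, q^n = 1024, Hamming bound = 5, |C| = 1 ≤ bound (satisfied).

Step 1: Compute V_q(n, t) = Σ_{j=0}^3 C(n, j) (q−1)^j.
  j = 0: C(10,0)·(1)^0 = 1·1 = 1.
  j = 1: C(10,1)·(1)^1 = 10·1 = 10.
  j = 2: C(10,2)·(1)^2 = 45·1 = 45.
  j = 3: C(10,3)·(1)^3 = 120·1 = 120.
  V_q(n, t) = 1 + 10 + 45 + 120 = 176.
Step 2: q^n = 2^10 = 1024.
Step 3: Hamming bound ⌊q^n / V_q(n,t)⌋ = ⌊1024/176⌋ = 5.
Step 4: Compare |C| = 1 to 5: satisfied.
The claimed |C| lies below the Hamming bound.


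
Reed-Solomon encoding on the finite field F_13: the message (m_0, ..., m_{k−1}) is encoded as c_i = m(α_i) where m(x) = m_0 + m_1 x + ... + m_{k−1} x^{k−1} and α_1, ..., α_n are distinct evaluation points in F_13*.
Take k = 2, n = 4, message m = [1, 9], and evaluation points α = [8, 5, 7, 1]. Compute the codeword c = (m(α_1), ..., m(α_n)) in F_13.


c = [8, 7, 12, 10]

Message polynomial: m(x) = 1 + 9·x (mod 13).
For each evaluation point α_i, compute m(α_i) mod 13:
  α_1 = 8: Horner steps 9 → 8, so m(8) = 8.
  α_2 = 5: Horner steps 9 → 7, so m(5) = 7.
  α_3 = 7: Horner steps 9 → 12, so m(7) = 12.
  α_4 = 1: Horner steps 9 → 10, so m(1) = 10.
Codeword c = [8, 7, 12, 10] ∈ F_13^4.


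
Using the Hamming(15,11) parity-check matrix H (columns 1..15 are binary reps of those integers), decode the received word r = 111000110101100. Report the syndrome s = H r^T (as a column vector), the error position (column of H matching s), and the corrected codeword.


s = (0, 1, 0, 0)^T, error position = 4, corrected codeword c = 111100110101100

Compute s = H r^T mod 2 one row at a time:
  s_1 = 1 + 0 + 1 + 0 + 1 + 1 + 0 + 0 = 4 ≡ 0 (mod 2).
  s_2 = 0 + 0 + 0 + 1 + 1 + 1 + 0 + 0 = 3 ≡ 1 (mod 2).
  s_3 = 1 + 1 + 0 + 1 + 1 + 0 + 0 + 0 = 4 ≡ 0 (mod 2).
  s_4 = 1 + 1 + 0 + 1 + 0 + 0 + 1 + 0 = 4 ≡ 0 (mod 2).
s = (0, 1, 0, 0)^T — this equals column 4 of H (binary 0100), so error is at position 4.
Correct: flip bit 4 of r = 111000110101100 to get c = 111100110101100.
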